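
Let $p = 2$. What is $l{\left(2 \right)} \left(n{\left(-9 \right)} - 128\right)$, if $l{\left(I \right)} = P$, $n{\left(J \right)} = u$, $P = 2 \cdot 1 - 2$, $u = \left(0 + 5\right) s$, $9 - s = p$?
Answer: $0$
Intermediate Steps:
$s = 7$ ($s = 9 - 2 = 7$)
$u = 35$ ($u = \left(0 + 5\right) 7 = 5 \cdot 7 = 35$)
$P = 0$ ($P = 2 - 2 = 0$)
$n{\left(J \right)} = 35$
$l{\left(I \right)} = 0$
$l{\left(2 \right)} \left(n{\left(-9 \right)} - 128\right) = 0 \left(35 - 128\right) = 0 \left(-93\right) = 0$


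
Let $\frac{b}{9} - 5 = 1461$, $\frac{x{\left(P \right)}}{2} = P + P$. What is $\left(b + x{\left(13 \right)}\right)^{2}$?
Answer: $175456516$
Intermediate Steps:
$x{\left(P \right)} = 4 P$ ($x{\left(P \right)} = 2 \left(P + P\right) = 2 \cdot 2 P = 4 P$)
$b = 13194$ ($b = 45 + 9 \cdot 1461 = 45 + 13149 = 13194$)
$\left(b + x{\left(13 \right)}\right)^{2} = \left(13194 + 4 \cdot 13\right)^{2} = \left(13194 + 52\right)^{2} = 13246^{2} = 175456516$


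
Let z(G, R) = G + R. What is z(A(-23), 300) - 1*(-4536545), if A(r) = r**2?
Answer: 4537374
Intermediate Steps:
z(A(-23), 300) - 1*(-4536545) = ((-23)**2 + 300) - 1*(-4536545) = (529 + 300) + 4536545 = 829 + 4536545 = 4537374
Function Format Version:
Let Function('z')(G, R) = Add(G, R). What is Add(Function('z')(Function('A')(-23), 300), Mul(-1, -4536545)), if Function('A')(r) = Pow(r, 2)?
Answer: 4537374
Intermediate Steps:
Add(Function('z')(Function('A')(-23), 300), Mul(-1, -4536545)) = Add(Add(Pow(-23, 2), 300), Mul(-1, -4536545)) = Add(Add(529, 300), 4536545) = Add(829, 4536545) = 4537374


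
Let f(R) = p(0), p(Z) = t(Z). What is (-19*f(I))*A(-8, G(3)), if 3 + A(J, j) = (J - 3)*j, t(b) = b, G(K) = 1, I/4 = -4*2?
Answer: 0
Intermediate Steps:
I = -32 (I = 4*(-4*2) = 4*(-8) = -32)
p(Z) = Z
f(R) = 0
A(J, j) = -3 + j*(-3 + J) (A(J, j) = -3 + (J - 3)*j = -3 + (-3 + J)*j = -3 + j*(-3 + J))
(-19*f(I))*A(-8, G(3)) = (-19*0)*(-3 - 3*1 - 8*1) = 0*(-3 - 3 - 8) = 0*(-14) = 0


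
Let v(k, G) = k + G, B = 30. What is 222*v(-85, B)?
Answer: -12210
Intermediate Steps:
v(k, G) = G + k
222*v(-85, B) = 222*(30 - 85) = 222*(-55) = -12210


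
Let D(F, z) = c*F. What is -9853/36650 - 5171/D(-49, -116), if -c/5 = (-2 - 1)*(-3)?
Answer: -42248603/16162650 ≈ -2.6140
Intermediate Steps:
c = -45 (c = -5*(-2 - 1)*(-3) = -(-15)*(-3) = -5*9 = -45)
D(F, z) = -45*F
-9853/36650 - 5171/D(-49, -116) = -9853/36650 - 5171/((-45*(-49))) = -9853*1/36650 - 5171/2205 = -9853/36650 - 5171*1/2205 = -9853/36650 - 5171/2205 = -42248603/16162650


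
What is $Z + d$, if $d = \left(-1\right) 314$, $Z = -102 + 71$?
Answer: $-345$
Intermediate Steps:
$Z = -31$
$d = -314$
$Z + d = -31 - 314 = -345$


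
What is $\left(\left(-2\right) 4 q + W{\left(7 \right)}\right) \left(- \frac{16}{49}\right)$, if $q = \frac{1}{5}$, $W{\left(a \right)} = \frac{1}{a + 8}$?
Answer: $\frac{368}{735} \approx 0.50068$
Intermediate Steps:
$W{\left(a \right)} = \frac{1}{8 + a}$
$q = \frac{1}{5} \approx 0.2$
$\left(\left(-2\right) 4 q + W{\left(7 \right)}\right) \left(- \frac{16}{49}\right) = \left(\left(-2\right) 4 \cdot \frac{1}{5} + \frac{1}{8 + 7}\right) \left(- \frac{16}{49}\right) = \left(\left(-8\right) \frac{1}{5} + \frac{1}{15}\right) \left(\left(-16\right) \frac{1}{49}\right) = \left(- \frac{8}{5} + \frac{1}{15}\right) \left(- \frac{16}{49}\right) = \left(- \frac{23}{15}\right) \left(- \frac{16}{49}\right) = \frac{368}{735}$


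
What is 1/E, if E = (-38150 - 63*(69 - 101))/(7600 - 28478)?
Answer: 10439/18067 ≈ 0.57779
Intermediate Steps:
E = 18067/10439 (E = (-38150 - 63*(-32))/(-20878) = (-38150 + 2016)*(-1/20878) = -36134*(-1/20878) = 18067/10439 ≈ 1.7307)
1/E = 1/(18067/10439) = 10439/18067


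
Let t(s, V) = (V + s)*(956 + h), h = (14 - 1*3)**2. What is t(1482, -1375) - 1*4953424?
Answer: -4838185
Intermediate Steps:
h = 121 (h = (14 - 3)**2 = 11**2 = 121)
t(s, V) = 1077*V + 1077*s (t(s, V) = (V + s)*(956 + 121) = (V + s)*1077 = 1077*V + 1077*s)
t(1482, -1375) - 1*4953424 = (1077*(-1375) + 1077*1482) - 1*4953424 = (-1480875 + 1596114) - 4953424 = 115239 - 4953424 = -4838185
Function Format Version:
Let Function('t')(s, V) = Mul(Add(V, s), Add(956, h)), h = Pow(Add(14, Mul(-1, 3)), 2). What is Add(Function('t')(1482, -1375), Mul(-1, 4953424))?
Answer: -4838185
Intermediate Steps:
h = 121 (h = Pow(Add(14, -3), 2) = Pow(11, 2) = 121)
Function('t')(s, V) = Add(Mul(1077, V), Mul(1077, s)) (Function('t')(s, V) = Mul(Add(V, s), Add(956, 121)) = Mul(Add(V, s), 1077) = Add(Mul(1077, V), Mul(1077, s)))
Add(Function('t')(1482, -1375), Mul(-1, 4953424)) = Add(Add(Mul(1077, -1375), Mul(1077, 1482)), Mul(-1, 4953424)) = Add(Add(-1480875, 1596114), -4953424) = Add(115239, -4953424) = -4838185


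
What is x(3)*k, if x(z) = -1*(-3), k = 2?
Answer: 6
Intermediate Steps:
x(z) = 3
x(3)*k = 3*2 = 6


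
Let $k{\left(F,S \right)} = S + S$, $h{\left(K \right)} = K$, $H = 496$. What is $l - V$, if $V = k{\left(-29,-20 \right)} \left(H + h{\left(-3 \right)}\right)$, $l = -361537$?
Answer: $-341817$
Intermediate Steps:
$k{\left(F,S \right)} = 2 S$
$V = -19720$ ($V = 2 \left(-20\right) \left(496 - 3\right) = \left(-40\right) 493 = -19720$)
$l - V = -361537 - -19720 = -361537 + 19720 = -341817$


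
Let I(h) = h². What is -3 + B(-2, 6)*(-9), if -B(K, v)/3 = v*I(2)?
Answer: 645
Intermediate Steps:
B(K, v) = -12*v (B(K, v) = -3*v*2² = -3*v*4 = -12*v)
-3 + B(-2, 6)*(-9) = -3 - 12*6*(-9) = -3 - 72*(-9) = -3 + 648 = 645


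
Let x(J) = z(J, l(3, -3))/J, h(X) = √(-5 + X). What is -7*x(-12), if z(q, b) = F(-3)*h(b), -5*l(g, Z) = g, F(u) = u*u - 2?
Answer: 49*I*√35/30 ≈ 9.6629*I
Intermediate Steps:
F(u) = -2 + u² (F(u) = u² - 2 = -2 + u²)
l(g, Z) = -g/5
z(q, b) = 7*√(-5 + b) (z(q, b) = (-2 + (-3)²)*√(-5 + b) = (-2 + 9)*√(-5 + b) = 7*√(-5 + b))
x(J) = 14*I*√35/(5*J) (x(J) = (7*√(-5 - ⅕*3))/J = (7*√(-5 - ⅗))/J = (7*√(-28/5))/J = (7*(2*I*√35/5))/J = (14*I*√35/5)/J = 14*I*√35/(5*J))
-7*x(-12) = -98*I*√35/(5*(-12)) = -98*I*√35*(-1)/(5*12) = -(-49)*I*√35/30 = 49*I*√35/30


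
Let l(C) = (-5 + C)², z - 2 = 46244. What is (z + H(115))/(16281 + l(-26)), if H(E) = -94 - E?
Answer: 46037/17242 ≈ 2.6701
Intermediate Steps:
z = 46246 (z = 2 + 46244 = 46246)
(z + H(115))/(16281 + l(-26)) = (46246 + (-94 - 1*115))/(16281 + (-5 - 26)²) = (46246 + (-94 - 115))/(16281 + (-31)²) = (46246 - 209)/(16281 + 961) = 46037/17242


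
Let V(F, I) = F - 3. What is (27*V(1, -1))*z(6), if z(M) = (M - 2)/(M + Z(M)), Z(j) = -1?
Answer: -216/5 ≈ -43.200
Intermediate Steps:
V(F, I) = -3 + F
z(M) = (-2 + M)/(-1 + M) (z(M) = (M - 2)/(M - 1) = (-2 + M)/(-1 + M))
(27*V(1, -1))*z(6) = (27*(-3 + 1))*((-2 + 6)/(-1 + 6)) = (27*(-2))*(4/5) = -54*4/5 = -54*⅘ = -216/5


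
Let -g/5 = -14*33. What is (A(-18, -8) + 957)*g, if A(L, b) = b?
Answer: 2192190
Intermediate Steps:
g = 2310 (g = -(-70)*33 = -5*(-462) = 2310)
(A(-18, -8) + 957)*g = (-8 + 957)*2310 = 949*2310 = 2192190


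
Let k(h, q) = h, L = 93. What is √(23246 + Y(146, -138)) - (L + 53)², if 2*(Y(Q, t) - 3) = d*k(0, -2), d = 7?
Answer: -21316 + √23249 ≈ -21164.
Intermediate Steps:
Y(Q, t) = 3 (Y(Q, t) = 3 + (7*0)/2 = 3 + (½)*0 = 3 + 0 = 3)
√(23246 + Y(146, -138)) - (L + 53)² = √(23246 + 3) - (93 + 53)² = √23249 - 1*146² = √23249 - 1*21316 = √23249 - 21316 = -21316 + √23249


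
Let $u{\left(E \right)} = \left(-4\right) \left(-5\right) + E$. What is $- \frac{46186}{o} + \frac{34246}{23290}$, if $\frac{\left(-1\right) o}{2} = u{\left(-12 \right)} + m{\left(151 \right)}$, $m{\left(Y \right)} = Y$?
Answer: $\frac{271640542}{1851555} \approx 146.71$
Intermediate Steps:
$u{\left(E \right)} = 20 + E$
$o = -318$ ($o = - 2 \left(\left(20 - 12\right) + 151\right) = - 2 \left(8 + 151\right) = \left(-2\right) 159 = -318$)
$- \frac{46186}{o} + \frac{34246}{23290} = - \frac{46186}{-318} + \frac{34246}{23290} = \left(-46186\right) \left(- \frac{1}{318}\right) + 34246 \cdot \frac{1}{23290} = \frac{23093}{159} + \frac{17123}{11645} = \frac{271640542}{1851555}$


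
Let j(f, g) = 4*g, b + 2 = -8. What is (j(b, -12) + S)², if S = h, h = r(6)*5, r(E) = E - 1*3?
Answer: 1089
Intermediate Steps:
b = -10 (b = -2 - 8 = -10)
r(E) = -3 + E (r(E) = E - 3 = -3 + E)
h = 15 (h = (-3 + 6)*5 = 3*5 = 15)
S = 15
(j(b, -12) + S)² = (4*(-12) + 15)² = (-48 + 15)² = (-33)² = 1089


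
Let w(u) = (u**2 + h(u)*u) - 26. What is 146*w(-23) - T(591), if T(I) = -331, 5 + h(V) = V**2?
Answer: -1685823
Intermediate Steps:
h(V) = -5 + V**2
w(u) = -26 + u**2 + u*(-5 + u**2) (w(u) = (u**2 + (-5 + u**2)*u) - 26 = (u**2 + u*(-5 + u**2)) - 26 = -26 + u**2 + u*(-5 + u**2))
146*w(-23) - T(591) = 146*(-26 + (-23)**2 - 23*(-5 + (-23)**2)) - 1*(-331) = 146*(-26 + 529 - 23*(-5 + 529)) + 331 = 146*(-26 + 529 - 23*524) + 331 = 146*(-26 + 529 - 12052) + 331 = 146*(-11549) + 331 = -1686154 + 331 = -1685823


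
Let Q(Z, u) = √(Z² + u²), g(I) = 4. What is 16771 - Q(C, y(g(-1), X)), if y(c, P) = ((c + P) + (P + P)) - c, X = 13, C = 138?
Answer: 16771 - 3*√2285 ≈ 16628.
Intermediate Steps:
y(c, P) = 3*P (y(c, P) = ((P + c) + 2*P) - c = (c + 3*P) - c = 3*P)
16771 - Q(C, y(g(-1), X)) = 16771 - √(138² + (3*13)²) = 16771 - √(19044 + 39²) = 16771 - √(19044 + 1521) = 16771 - √20565 = 16771 - 3*√2285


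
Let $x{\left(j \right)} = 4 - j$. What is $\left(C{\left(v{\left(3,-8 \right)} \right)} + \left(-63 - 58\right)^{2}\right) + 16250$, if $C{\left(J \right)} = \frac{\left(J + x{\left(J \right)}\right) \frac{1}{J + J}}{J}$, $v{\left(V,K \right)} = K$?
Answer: $\frac{988513}{32} \approx 30891.0$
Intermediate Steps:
$C{\left(J \right)} = \frac{2}{J^{2}}$ ($C{\left(J \right)} = \frac{\left(J - \left(-4 + J\right)\right) \frac{1}{J + J}}{J} = \frac{4 \frac{1}{2 J}}{J} = \frac{2 \frac{1}{J}}{J} = \frac{2}{J^{2}}$)
$\left(C{\left(v{\left(3,-8 \right)} \right)} + \left(-63 - 58\right)^{2}\right) + 16250 = \left(\frac{2}{64} + \left(-63 - 58\right)^{2}\right) + 16250 = \left(2 \cdot \frac{1}{64} + \left(-121\right)^{2}\right) + 16250 = \left(\frac{1}{32} + 14641\right) + 16250 = \frac{468513}{32} + 16250 = \frac{988513}{32}$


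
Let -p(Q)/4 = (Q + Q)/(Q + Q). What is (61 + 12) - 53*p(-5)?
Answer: 285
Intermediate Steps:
p(Q) = -4 (p(Q) = -4*(Q + Q)/(Q + Q) = -4*2*Q/(2*Q) = -4*2*Q*1/(2*Q) = -4*1 = -4)
(61 + 12) - 53*p(-5) = (61 + 12) - 53*(-4) = 73 + 212 = 285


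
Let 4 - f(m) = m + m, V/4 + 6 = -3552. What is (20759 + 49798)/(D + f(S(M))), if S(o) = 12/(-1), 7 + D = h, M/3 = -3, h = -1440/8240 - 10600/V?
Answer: 12928653009/3952430 ≈ 3271.1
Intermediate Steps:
V = -14232 (V = -24 + 4*(-3552) = -24 - 14208 = -14232)
h = 104453/183237 (h = -1440/8240 - 10600/(-14232) = -1440*1/8240 - 10600*(-1/14232) = -18/103 + 1325/1779 = 104453/183237 ≈ 0.57004)
M = -9 (M = 3*(-3) = -9)
D = -1178206/183237 (D = -7 + 104453/183237 = -1178206/183237 ≈ -6.4300)
S(o) = -12 (S(o) = 12*(-1) = -12)
f(m) = 4 - 2*m (f(m) = 4 - (m + m) = 4 - 2*m)
(20759 + 49798)/(D + f(S(M))) = (20759 + 49798)/(-1178206/183237 + (4 - 2*(-12))) = 70557/(-1178206/183237 + (4 + 24)) = 70557/(-1178206/183237 + 28) = 70557/(3952430/183237) = 70557*(183237/3952430) = 12928653009/3952430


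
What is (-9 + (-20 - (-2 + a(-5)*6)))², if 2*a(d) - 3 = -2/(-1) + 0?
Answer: 1764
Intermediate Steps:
a(d) = 5/2 (a(d) = 3/2 + (-2/(-1) + 0)/2 = 3/2 + (-2*(-1) + 0)/2 = 3/2 + (2 + 0)/2 = 3/2 + (½)*2 = 3/2 + 1 = 5/2)
(-9 + (-20 - (-2 + a(-5)*6)))² = (-9 + (-20 - (-2 + (5/2)*6)))² = (-9 + (-20 - (-2 + 15)))² = (-9 + (-20 - 1*13))² = (-9 + (-20 - 13))² = (-9 - 33)² = (-42)² = 1764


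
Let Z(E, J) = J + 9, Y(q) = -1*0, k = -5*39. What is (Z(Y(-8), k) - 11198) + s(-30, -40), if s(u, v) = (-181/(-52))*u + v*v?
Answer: -257099/26 ≈ -9888.4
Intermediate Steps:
k = -195
s(u, v) = v² + 181*u/52 (s(u, v) = (-181*(-1/52))*u + v² = 181*u/52 + v² = v² + 181*u/52)
Y(q) = 0
Z(E, J) = 9 + J
(Z(Y(-8), k) - 11198) + s(-30, -40) = ((9 - 195) - 11198) + ((-40)² + (181/52)*(-30)) = (-186 - 11198) + (1600 - 2715/26) = -11384 + 38885/26 = -257099/26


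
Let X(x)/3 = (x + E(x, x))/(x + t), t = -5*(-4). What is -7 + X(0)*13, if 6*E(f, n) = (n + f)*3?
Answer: -7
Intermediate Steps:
E(f, n) = f/2 + n/2 (E(f, n) = ((n + f)*3)/6 = ((f + n)*3)/6 = (3*f + 3*n)/6 = f/2 + n/2)
t = 20
X(x) = 6*x/(20 + x) (X(x) = 3*((x + (x/2 + x/2))/(x + 20)) = 3*((x + x)/(20 + x)) = 3*((2*x)/(20 + x)) = 3*(2*x/(20 + x)) = 6*x/(20 + x))
-7 + X(0)*13 = -7 + (6*0/(20 + 0))*13 = -7 + (6*0/20)*13 = -7 + (6*0*(1/20))*13 = -7 + 0*13 = -7 + 0 = -7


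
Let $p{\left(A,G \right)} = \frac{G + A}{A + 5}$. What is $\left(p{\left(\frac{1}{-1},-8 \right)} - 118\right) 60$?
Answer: $-7215$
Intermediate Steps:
$p{\left(A,G \right)} = \frac{A + G}{5 + A}$
$\left(p{\left(\frac{1}{-1},-8 \right)} - 118\right) 60 = \left(\frac{\frac{1}{-1} - 8}{5 + \frac{1}{-1}} - 118\right) 60 = \left(\frac{-1 - 8}{5 - 1} - 118\right) 60 = \left(\frac{1}{4} \left(-9\right) - 118\right) 60 = \left(- \frac{9}{4} - 118\right) 60 = \left(- \frac{481}{4}\right) 60 = -7215$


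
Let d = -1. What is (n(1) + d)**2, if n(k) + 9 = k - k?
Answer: 100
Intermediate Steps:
n(k) = -9 (n(k) = -9 + (k - k) = -9 + 0 = -9)
(n(1) + d)**2 = (-9 - 1)**2 = (-10)**2 = 100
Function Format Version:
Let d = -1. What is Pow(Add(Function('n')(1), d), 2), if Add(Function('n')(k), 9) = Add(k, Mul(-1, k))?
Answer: 100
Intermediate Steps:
Function('n')(k) = -9 (Function('n')(k) = Add(-9, Add(k, Mul(-1, k))) = Add(-9, 0) = -9)
Pow(Add(Function('n')(1), d), 2) = Pow(Add(-9, -1), 2) = Pow(-10, 2) = 100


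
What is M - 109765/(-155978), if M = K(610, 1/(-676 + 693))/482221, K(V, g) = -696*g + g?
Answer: 899718392395/1278669741346 ≈ 0.70364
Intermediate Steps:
K(V, g) = -695*g
M = -695/8197757 (M = -695/(-676 + 693)/482221 = -695/17*(1/482221) = -695*1/17*(1/482221) = -695/17*1/482221 = -695/8197757 ≈ -8.4779e-5)
M - 109765/(-155978) = -695/8197757 - 109765/(-155978) = -695/8197757 - 109765*(-1/155978) = -695/8197757 + 109765/155978 = 899718392395/1278669741346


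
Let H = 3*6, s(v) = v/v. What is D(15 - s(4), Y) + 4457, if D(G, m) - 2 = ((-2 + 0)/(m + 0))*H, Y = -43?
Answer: 191773/43 ≈ 4459.8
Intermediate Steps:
s(v) = 1
H = 18
D(G, m) = 2 - 36/m (D(G, m) = 2 + ((-2 + 0)/(m + 0))*18 = 2 - 2/m*18 = 2 - 36/m)
D(15 - s(4), Y) + 4457 = (2 - 36/(-43)) + 4457 = (2 - 36*(-1/43)) + 4457 = (2 + 36/43) + 4457 = 122/43 + 4457 = 191773/43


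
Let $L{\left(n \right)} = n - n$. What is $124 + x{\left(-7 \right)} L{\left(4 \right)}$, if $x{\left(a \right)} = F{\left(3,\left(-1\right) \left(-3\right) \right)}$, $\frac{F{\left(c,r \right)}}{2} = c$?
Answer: $124$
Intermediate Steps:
$L{\left(n \right)} = 0$
$F{\left(c,r \right)} = 2 c$
$x{\left(a \right)} = 6$ ($x{\left(a \right)} = 2 \cdot 3 = 6$)
$124 + x{\left(-7 \right)} L{\left(4 \right)} = 124 + 6 \cdot 0 = 124 + 0 = 124$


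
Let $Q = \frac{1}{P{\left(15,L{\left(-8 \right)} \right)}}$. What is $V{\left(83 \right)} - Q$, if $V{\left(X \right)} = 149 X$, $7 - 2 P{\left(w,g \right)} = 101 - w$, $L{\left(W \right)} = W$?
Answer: $\frac{976995}{79} \approx 12367.0$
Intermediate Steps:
$P{\left(w,g \right)} = -47 + \frac{w}{2}$ ($P{\left(w,g \right)} = \frac{7}{2} - \frac{101 - w}{2} = \frac{7}{2} + \left(- \frac{101}{2} + \frac{w}{2}\right) = -47 + \frac{w}{2}$)
$Q = - \frac{2}{79}$ ($Q = \frac{1}{-47 + \frac{1}{2} \cdot 15} = \frac{1}{-47 + \frac{15}{2}} = \frac{1}{- \frac{79}{2}} = - \frac{2}{79} \approx -0.025316$)
$V{\left(83 \right)} - Q = 149 \cdot 83 - - \frac{2}{79} = 12367 + \frac{2}{79} = \frac{976995}{79}$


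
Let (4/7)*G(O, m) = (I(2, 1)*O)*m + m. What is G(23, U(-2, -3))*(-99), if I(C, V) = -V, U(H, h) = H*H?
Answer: 15246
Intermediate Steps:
U(H, h) = H²
G(O, m) = 7*m/4 - 7*O*m/4 (G(O, m) = 7*(((-1*1)*O)*m + m)/4 = 7*((-O)*m + m)/4 = 7*(-O*m + m)/4 = 7*(m - O*m)/4 = 7*m/4 - 7*O*m/4)
G(23, U(-2, -3))*(-99) = ((7/4)*(-2)²*(1 - 1*23))*(-99) = ((7/4)*4*(1 - 23))*(-99) = ((7/4)*4*(-22))*(-99) = -154*(-99) = 15246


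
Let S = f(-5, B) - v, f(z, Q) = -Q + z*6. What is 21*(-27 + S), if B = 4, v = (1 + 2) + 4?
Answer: -1428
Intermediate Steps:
v = 7 (v = 3 + 4 = 7)
f(z, Q) = -Q + 6*z
S = -41 (S = (-1*4 + 6*(-5)) - 1*7 = (-4 - 30) - 7 = -34 - 7 = -41)
21*(-27 + S) = 21*(-27 - 41) = 21*(-68) = -1428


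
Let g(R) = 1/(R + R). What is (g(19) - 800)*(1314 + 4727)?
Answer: -183640359/38 ≈ -4.8326e+6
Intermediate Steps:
g(R) = 1/(2*R)
(g(19) - 800)*(1314 + 4727) = ((1/2)/19 - 800)*(1314 + 4727) = ((1/2)*(1/19) - 800)*6041 = (1/38 - 800)*6041 = -30399/38*6041 = -183640359/38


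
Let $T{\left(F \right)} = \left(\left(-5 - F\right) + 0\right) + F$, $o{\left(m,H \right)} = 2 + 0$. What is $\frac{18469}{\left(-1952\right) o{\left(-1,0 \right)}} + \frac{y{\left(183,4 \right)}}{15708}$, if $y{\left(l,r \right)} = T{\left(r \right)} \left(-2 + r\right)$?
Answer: $- \frac{72537523}{15331008} \approx -4.7314$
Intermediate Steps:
$o{\left(m,H \right)} = 2$
$T{\left(F \right)} = -5$ ($T{\left(F \right)} = \left(-5 - F\right) + F = -5$)
$y{\left(l,r \right)} = 10 - 5 r$ ($y{\left(l,r \right)} = - 5 \left(-2 + r\right) = 10 - 5 r$)
$\frac{18469}{\left(-1952\right) o{\left(-1,0 \right)}} + \frac{y{\left(183,4 \right)}}{15708} = \frac{18469}{\left(-1952\right) 2} + \frac{10 - 20}{15708} = \frac{18469}{-3904} + \left(10 - 20\right) \frac{1}{15708} = 18469 \left(- \frac{1}{3904}\right) - \frac{5}{7854} = - \frac{18469}{3904} - \frac{5}{7854} = - \frac{72537523}{15331008}$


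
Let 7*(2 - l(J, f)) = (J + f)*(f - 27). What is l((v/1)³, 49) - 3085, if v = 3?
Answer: -23253/7 ≈ -3321.9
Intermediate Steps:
l(J, f) = 2 - (-27 + f)*(J + f)/7 (l(J, f) = 2 - (J + f)*(f - 27)/7 = 2 - (J + f)*(-27 + f)/7 = 2 - (-27 + f)*(J + f)/7)
l((v/1)³, 49) - 3085 = (2 - ⅐*49² + 27*(3/1)³/7 + (27/7)*49 - ⅐*(3/1)³*49) - 3085 = (2 - ⅐*2401 + 27*(3*1)³/7 + 189 - ⅐*(3*1)³*49) - 3085 = (2 - 343 + (27/7)*3³ + 189 - ⅐*3³*49) - 3085 = (2 - 343 + (27/7)*27 + 189 - ⅐*27*49) - 3085 = (2 - 343 + 729/7 + 189 - 189) - 3085 = -1658/7 - 3085 = -23253/7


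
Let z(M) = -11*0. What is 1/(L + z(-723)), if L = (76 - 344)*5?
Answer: -1/1340 ≈ -0.00074627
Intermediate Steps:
L = -1340 (L = -268*5 = -1340)
z(M) = 0
1/(L + z(-723)) = 1/(-1340 + 0) = 1/(-1340) = -1/1340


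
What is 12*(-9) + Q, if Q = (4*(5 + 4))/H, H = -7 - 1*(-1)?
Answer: -114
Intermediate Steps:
H = -6 (H = -7 + 1 = -6)
Q = -6 (Q = (4*(5 + 4))/(-6) = (4*9)*(-1/6) = 36*(-1/6) = -6)
12*(-9) + Q = 12*(-9) - 6 = -108 - 6 = -114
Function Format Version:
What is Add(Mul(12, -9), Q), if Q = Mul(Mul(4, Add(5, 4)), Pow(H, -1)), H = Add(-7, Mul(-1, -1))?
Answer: -114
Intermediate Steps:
H = -6 (H = Add(-7, 1) = -6)
Q = -6 (Q = Mul(Mul(4, Add(5, 4)), Pow(-6, -1)) = Mul(Mul(4, 9), Rational(-1, 6)) = Mul(36, Rational(-1, 6)) = -6)
Add(Mul(12, -9), Q) = Add(Mul(12, -9), -6) = Add(-108, -6) = -114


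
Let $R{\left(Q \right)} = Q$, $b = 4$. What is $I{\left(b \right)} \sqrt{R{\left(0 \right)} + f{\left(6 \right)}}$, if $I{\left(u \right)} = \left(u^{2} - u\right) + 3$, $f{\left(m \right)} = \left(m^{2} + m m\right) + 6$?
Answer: $15 \sqrt{78} \approx 132.48$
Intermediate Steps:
$f{\left(m \right)} = 6 + 2 m^{2}$ ($f{\left(m \right)} = \left(m^{2} + m^{2}\right) + 6 = 2 m^{2} + 6 = 6 + 2 m^{2}$)
$I{\left(u \right)} = 3 + u^{2} - u$
$I{\left(b \right)} \sqrt{R{\left(0 \right)} + f{\left(6 \right)}} = \left(3 + 4^{2} - 4\right) \sqrt{0 + \left(6 + 2 \cdot 6^{2}\right)} = \left(3 + 16 - 4\right) \sqrt{0 + \left(6 + 2 \cdot 36\right)} = 15 \sqrt{0 + \left(6 + 72\right)} = 15 \sqrt{0 + 78} = 15 \sqrt{78}$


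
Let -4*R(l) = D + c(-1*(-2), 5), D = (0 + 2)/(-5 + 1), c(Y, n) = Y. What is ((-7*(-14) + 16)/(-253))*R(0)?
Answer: 171/1012 ≈ 0.16897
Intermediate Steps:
D = -½ (D = 2/(-4) = 2*(-¼) = -½ ≈ -0.50000)
R(l) = -3/8 (R(l) = -(-½ - 1*(-2))/4 = -(-½ + 2)/4 = -¼*3/2 = -3/8)
((-7*(-14) + 16)/(-253))*R(0) = ((-7*(-14) + 16)/(-253))*(-3/8) = ((98 + 16)*(-1/253))*(-3/8) = (114*(-1/253))*(-3/8) = -114/253*(-3/8) = 171/1012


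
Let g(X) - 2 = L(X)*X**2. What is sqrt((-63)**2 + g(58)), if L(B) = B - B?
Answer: 19*sqrt(11) ≈ 63.016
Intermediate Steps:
L(B) = 0
g(X) = 2 (g(X) = 2 + 0*X**2 = 2 + 0 = 2)
sqrt((-63)**2 + g(58)) = sqrt((-63)**2 + 2) = sqrt(3969 + 2) = sqrt(3971) = 19*sqrt(11)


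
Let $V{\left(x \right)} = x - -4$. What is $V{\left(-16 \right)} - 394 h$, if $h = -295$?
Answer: $116218$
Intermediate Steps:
$V{\left(x \right)} = 4 + x$ ($V{\left(x \right)} = x + 4 = 4 + x$)
$V{\left(-16 \right)} - 394 h = \left(4 - 16\right) - -116230 = -12 + 116230 = 116218$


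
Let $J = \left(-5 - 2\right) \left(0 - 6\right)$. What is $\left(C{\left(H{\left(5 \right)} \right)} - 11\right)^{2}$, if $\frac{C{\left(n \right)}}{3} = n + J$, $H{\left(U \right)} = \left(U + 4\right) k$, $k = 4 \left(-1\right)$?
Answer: $49$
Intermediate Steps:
$J = 42$ ($J = \left(-7\right) \left(-6\right) = 42$)
$k = -4$
$H{\left(U \right)} = -16 - 4 U$ ($H{\left(U \right)} = \left(U + 4\right) \left(-4\right) = \left(4 + U\right) \left(-4\right) = -16 - 4 U$)
$C{\left(n \right)} = 126 + 3 n$ ($C{\left(n \right)} = 3 \left(n + 42\right) = 3 \left(42 + n\right) = 126 + 3 n$)
$\left(C{\left(H{\left(5 \right)} \right)} - 11\right)^{2} = \left(\left(126 + 3 \left(-16 - 20\right)\right) - 11\right)^{2} = \left(\left(126 + 3 \left(-36\right)\right) - 11\right)^{2} = \left(\left(126 - 108\right) - 11\right)^{2} = \left(18 - 11\right)^{2} = 7^{2} = 49$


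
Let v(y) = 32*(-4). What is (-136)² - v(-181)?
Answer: 18624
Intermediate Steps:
v(y) = -128
(-136)² - v(-181) = (-136)² - 1*(-128) = 18496 + 128 = 18624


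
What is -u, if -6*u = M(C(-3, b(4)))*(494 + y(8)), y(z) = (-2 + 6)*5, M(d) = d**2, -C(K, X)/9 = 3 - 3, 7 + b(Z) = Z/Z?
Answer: 0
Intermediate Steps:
b(Z) = -6 (b(Z) = -7 + Z/Z = -7 + 1 = -6)
C(K, X) = 0 (C(K, X) = -9*(3 - 3) = -9*0 = 0)
y(z) = 20 (y(z) = 4*5 = 20)
u = 0 (u = -0**2*(494 + 20)/6 = -0*514 = -1/6*0 = 0)
-u = -1*0 = 0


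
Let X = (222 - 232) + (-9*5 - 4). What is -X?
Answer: 59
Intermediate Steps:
X = -59 (X = -10 + (-45 - 4) = -10 - 49 = -59)
-X = -1*(-59) = 59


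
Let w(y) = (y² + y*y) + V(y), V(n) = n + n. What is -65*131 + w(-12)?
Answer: -8251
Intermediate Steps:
V(n) = 2*n
w(y) = 2*y + 2*y² (w(y) = (y² + y*y) + 2*y = (y² + y²) + 2*y = 2*y² + 2*y = 2*y + 2*y²)
-65*131 + w(-12) = -65*131 + 2*(-12)*(1 - 12) = -8515 + 2*(-12)*(-11) = -8515 + 264 = -8251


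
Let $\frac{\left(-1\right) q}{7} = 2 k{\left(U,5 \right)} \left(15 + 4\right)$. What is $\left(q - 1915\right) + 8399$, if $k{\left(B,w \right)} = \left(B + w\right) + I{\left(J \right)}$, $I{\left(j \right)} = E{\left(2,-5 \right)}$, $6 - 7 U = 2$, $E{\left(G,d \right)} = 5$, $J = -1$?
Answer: $3672$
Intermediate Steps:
$U = \frac{4}{7}$ ($U = \frac{6}{7} - \frac{2}{7} = \frac{4}{7} \approx 0.57143$)
$I{\left(j \right)} = 5$
$k{\left(B,w \right)} = 5 + B + w$ ($k{\left(B,w \right)} = \left(B + w\right) + 5 = 5 + B + w$)
$q = -2812$ ($q = - 7 \cdot 2 \left(5 + \frac{4}{7} + 5\right) \left(15 + 4\right) = - 7 \cdot 2 \cdot \frac{74}{7} \cdot 19 = - 7 \cdot \frac{148}{7} \cdot 19 = \left(-7\right) \frac{2812}{7} = -2812$)
$\left(q - 1915\right) + 8399 = \left(-2812 - 1915\right) + 8399 = -4727 + 8399 = 3672$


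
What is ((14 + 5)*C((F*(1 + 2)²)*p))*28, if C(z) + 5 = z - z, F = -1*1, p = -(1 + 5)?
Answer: -2660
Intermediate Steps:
p = -6 (p = -1*6 = -6)
F = -1
C(z) = -5 (C(z) = -5 + (z - z) = -5 + 0 = -5)
((14 + 5)*C((F*(1 + 2)²)*p))*28 = ((14 + 5)*(-5))*28 = (19*(-5))*28 = -95*28 = -2660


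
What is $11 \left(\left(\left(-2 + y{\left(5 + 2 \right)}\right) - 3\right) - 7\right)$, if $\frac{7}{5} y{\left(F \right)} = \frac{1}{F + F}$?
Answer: $- \frac{12881}{98} \approx -131.44$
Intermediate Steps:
$y{\left(F \right)} = \frac{5}{14 F}$ ($y{\left(F \right)} = \frac{5}{7 \left(F + F\right)} = \frac{5}{7 \cdot 2 F} = \frac{5 \frac{1}{2 F}}{7} = \frac{5}{14 F}$)
$11 \left(\left(\left(-2 + y{\left(5 + 2 \right)}\right) - 3\right) - 7\right) = 11 \left(\left(\left(-2 + \frac{5}{14 \left(5 + 2\right)}\right) - 3\right) - 7\right) = 11 \left(\left(\left(-2 + \frac{5}{14 \cdot 7}\right) - 3\right) - 7\right) = 11 \left(\left(\left(-2 + \frac{5}{14} \cdot \frac{1}{7}\right) - 3\right) - 7\right) = 11 \left(\left(\left(-2 + \frac{5}{98}\right) - 3\right) - 7\right) = 11 \left(\left(- \frac{191}{98} - 3\right) - 7\right) = 11 \left(- \frac{485}{98} - 7\right) = 11 \left(- \frac{1171}{98}\right) = - \frac{12881}{98}$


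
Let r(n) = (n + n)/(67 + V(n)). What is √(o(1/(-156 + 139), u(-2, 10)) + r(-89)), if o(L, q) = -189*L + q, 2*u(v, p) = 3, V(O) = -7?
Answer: √627555/255 ≈ 3.1066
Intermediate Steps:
r(n) = n/30 (r(n) = (n + n)/(67 - 7) = (2*n)/60 = (2*n)*(1/60) = n/30)
u(v, p) = 3/2 (u(v, p) = (½)*3 = 3/2)
o(L, q) = q - 189*L
√(o(1/(-156 + 139), u(-2, 10)) + r(-89)) = √((3/2 - 189/(-156 + 139)) + (1/30)*(-89)) = √((3/2 - 189/(-17)) - 89/30) = √((3/2 - 189*(-1/17)) - 89/30) = √((3/2 + 189/17) - 89/30) = √(429/34 - 89/30) = √(2461/255) = √627555/255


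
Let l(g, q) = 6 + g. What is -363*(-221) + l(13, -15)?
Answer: 80242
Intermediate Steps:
-363*(-221) + l(13, -15) = -363*(-221) + (6 + 13) = 80223 + 19 = 80242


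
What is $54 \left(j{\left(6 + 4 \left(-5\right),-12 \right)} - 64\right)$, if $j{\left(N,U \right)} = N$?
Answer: $-4212$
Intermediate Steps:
$54 \left(j{\left(6 + 4 \left(-5\right),-12 \right)} - 64\right) = 54 \left(\left(6 + 4 \left(-5\right)\right) - 64\right) = 54 \left(\left(6 - 20\right) - 64\right) = 54 \left(-14 - 64\right) = 54 \left(-78\right) = -4212$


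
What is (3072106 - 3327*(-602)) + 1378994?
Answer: 6453954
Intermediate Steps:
(3072106 - 3327*(-602)) + 1378994 = (3072106 + 2002854) + 1378994 = 5074960 + 1378994 = 6453954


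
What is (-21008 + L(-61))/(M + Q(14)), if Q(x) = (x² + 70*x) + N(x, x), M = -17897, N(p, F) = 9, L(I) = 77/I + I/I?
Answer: 160188/127429 ≈ 1.2571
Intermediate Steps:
L(I) = 1 + 77/I (L(I) = 77/I + 1 = 1 + 77/I)
Q(x) = 9 + x² + 70*x (Q(x) = (x² + 70*x) + 9 = 9 + x² + 70*x)
(-21008 + L(-61))/(M + Q(14)) = (-21008 + (77 - 61)/(-61))/(-17897 + (9 + 14² + 70*14)) = (-21008 - 1/61*16)/(-17897 + (9 + 196 + 980)) = (-21008 - 16/61)/(-17897 + 1185) = -1281504/61/(-16712) = -1281504/61*(-1/16712) = 160188/127429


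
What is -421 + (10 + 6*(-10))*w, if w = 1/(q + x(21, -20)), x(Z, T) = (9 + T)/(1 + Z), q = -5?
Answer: -4531/11 ≈ -411.91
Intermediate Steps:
x(Z, T) = (9 + T)/(1 + Z)
w = -2/11 (w = 1/(-5 + (9 - 20)/(1 + 21)) = 1/(-5 - 11/22) = 1/(-5 + (1/22)*(-11)) = 1/(-5 - 1/2) = 1/(-11/2) = -2/11 ≈ -0.18182)
-421 + (10 + 6*(-10))*w = -421 + (10 + 6*(-10))*(-2/11) = -421 + (10 - 60)*(-2/11) = -421 - 50*(-2/11) = -421 + 100/11 = -4531/11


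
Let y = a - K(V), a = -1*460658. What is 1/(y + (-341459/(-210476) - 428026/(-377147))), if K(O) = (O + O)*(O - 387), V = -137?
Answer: -79380391972/47964112893371599 ≈ -1.6550e-6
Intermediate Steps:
a = -460658
K(O) = 2*O*(-387 + O) (K(O) = (2*O)*(-387 + O) = 2*O*(-387 + O))
y = -604234 (y = -460658 - 2*(-137)*(-387 - 137) = -460658 - 2*(-137)*(-524) = -460658 - 1*143576 = -460658 - 143576 = -604234)
1/(y + (-341459/(-210476) - 428026/(-377147))) = 1/(-604234 + (-341459/(-210476) - 428026/(-377147))) = 1/(-604234 + (-341459*(-1/210476) - 428026*(-1/377147))) = 1/(-604234 + (341459/210476 + 428026/377147)) = 1/(-604234 + 218869437849/79380391972) = 1/(-47964112893371599/79380391972) = -79380391972/47964112893371599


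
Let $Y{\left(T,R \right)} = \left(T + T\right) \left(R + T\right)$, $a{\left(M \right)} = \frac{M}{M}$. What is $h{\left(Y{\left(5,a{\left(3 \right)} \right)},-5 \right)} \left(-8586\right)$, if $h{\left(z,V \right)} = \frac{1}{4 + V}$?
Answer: $8586$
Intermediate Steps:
$a{\left(M \right)} = 1$
$Y{\left(T,R \right)} = 2 T \left(R + T\right)$
$h{\left(Y{\left(5,a{\left(3 \right)} \right)},-5 \right)} \left(-8586\right) = \frac{1}{4 - 5} \left(-8586\right) = \frac{1}{-1} \left(-8586\right) = \left(-1\right) \left(-8586\right) = 8586$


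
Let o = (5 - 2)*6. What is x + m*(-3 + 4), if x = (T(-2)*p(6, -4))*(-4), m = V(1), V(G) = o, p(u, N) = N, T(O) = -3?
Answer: -30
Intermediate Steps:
o = 18 (o = 3*6 = 18)
V(G) = 18
m = 18
x = -48 (x = -3*(-4)*(-4) = 12*(-4) = -48)
x + m*(-3 + 4) = -48 + 18*(-3 + 4) = -48 + 18*1 = -48 + 18 = -30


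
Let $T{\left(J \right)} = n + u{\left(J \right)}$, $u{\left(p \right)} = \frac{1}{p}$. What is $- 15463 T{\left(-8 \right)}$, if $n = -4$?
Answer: $\frac{510279}{8} \approx 63785.0$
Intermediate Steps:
$T{\left(J \right)} = -4 + \frac{1}{J}$
$- 15463 T{\left(-8 \right)} = - 15463 \left(-4 + \frac{1}{-8}\right) = - 15463 \left(-4 - \frac{1}{8}\right) = \left(-15463\right) \left(- \frac{33}{8}\right) = \frac{510279}{8}$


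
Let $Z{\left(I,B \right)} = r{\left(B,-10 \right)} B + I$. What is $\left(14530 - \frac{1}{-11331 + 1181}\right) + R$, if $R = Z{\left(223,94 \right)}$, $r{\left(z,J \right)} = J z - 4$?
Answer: $- \frac{750927449}{10150} \approx -73983.0$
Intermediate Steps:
$r{\left(z,J \right)} = -4 + J z$
$Z{\left(I,B \right)} = I + B \left(-4 - 10 B\right)$ ($Z{\left(I,B \right)} = \left(-4 - 10 B\right) B + I = B \left(-4 - 10 B\right) + I = I + B \left(-4 - 10 B\right)$)
$R = -88513$ ($R = 223 - 188 \left(2 + 5 \cdot 94\right) = 223 - 188 \left(2 + 470\right) = 223 - 188 \cdot 472 = 223 - 88736 = -88513$)
$\left(14530 - \frac{1}{-11331 + 1181}\right) + R = \left(14530 - \frac{1}{-11331 + 1181}\right) - 88513 = \left(14530 - \frac{1}{-10150}\right) - 88513 = \left(14530 - - \frac{1}{10150}\right) - 88513 = \left(14530 + \frac{1}{10150}\right) - 88513 = \frac{147479501}{10150} - 88513 = - \frac{750927449}{10150}$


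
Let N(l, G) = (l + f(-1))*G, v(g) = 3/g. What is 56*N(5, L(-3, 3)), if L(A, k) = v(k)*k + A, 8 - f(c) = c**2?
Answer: 0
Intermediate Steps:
f(c) = 8 - c**2
L(A, k) = 3 + A (L(A, k) = (3/k)*k + A = 3 + A)
N(l, G) = G*(7 + l) (N(l, G) = (l + (8 - 1*(-1)**2))*G = (l + (8 - 1*1))*G = (l + (8 - 1))*G = (l + 7)*G = (7 + l)*G = G*(7 + l))
56*N(5, L(-3, 3)) = 56*((3 - 3)*(7 + 5)) = 56*(0*12) = 56*0 = 0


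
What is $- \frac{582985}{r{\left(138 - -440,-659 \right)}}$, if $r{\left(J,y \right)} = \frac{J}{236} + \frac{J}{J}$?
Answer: $- \frac{68792230}{407} \approx -1.6902 \cdot 10^{5}$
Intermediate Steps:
$r{\left(J,y \right)} = 1 + \frac{J}{236}$ ($r{\left(J,y \right)} = J \frac{1}{236} + 1 = \frac{J}{236} + 1 = 1 + \frac{J}{236}$)
$- \frac{582985}{r{\left(138 - -440,-659 \right)}} = - \frac{582985}{1 + \frac{138 - -440}{236}} = - \frac{582985}{1 + \frac{138 + 440}{236}} = - \frac{582985}{1 + \frac{1}{236} \cdot 578} = - \frac{582985}{1 + \frac{289}{118}} = - \frac{582985}{\frac{407}{118}} = \left(-582985\right) \frac{118}{407} = - \frac{68792230}{407}$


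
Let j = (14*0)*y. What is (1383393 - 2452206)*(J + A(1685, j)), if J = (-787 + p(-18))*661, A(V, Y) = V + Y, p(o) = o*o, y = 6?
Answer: 325301787054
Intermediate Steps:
j = 0 (j = (14*0)*6 = 0*6 = 0)
p(o) = o²
J = -306043 (J = (-787 + (-18)²)*661 = (-787 + 324)*661 = -463*661 = -306043)
(1383393 - 2452206)*(J + A(1685, j)) = (1383393 - 2452206)*(-306043 + (1685 + 0)) = -1068813*(-306043 + 1685) = -1068813*(-304358) = 325301787054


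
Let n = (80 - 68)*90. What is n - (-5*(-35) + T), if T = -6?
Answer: 911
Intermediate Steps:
n = 1080 (n = 12*90 = 1080)
n - (-5*(-35) + T) = 1080 - (-5*(-35) - 6) = 1080 - (175 - 6) = 1080 - 1*169 = 1080 - 169 = 911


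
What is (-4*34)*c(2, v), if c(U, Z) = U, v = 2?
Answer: -272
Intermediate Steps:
(-4*34)*c(2, v) = -4*34*2 = -136*2 = -272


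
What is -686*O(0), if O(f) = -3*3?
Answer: 6174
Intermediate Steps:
O(f) = -9
-686*O(0) = -686*(-9) = 6174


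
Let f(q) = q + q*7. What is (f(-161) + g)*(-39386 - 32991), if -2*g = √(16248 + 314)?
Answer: 93221576 + 6586307*√2/2 ≈ 9.7879e+7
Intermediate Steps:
f(q) = 8*q (f(q) = q + 7*q = 8*q)
g = -91*√2/2 (g = -√(16248 + 314)/2 = -91*√2/2 ≈ -64.347)
(f(-161) + g)*(-39386 - 32991) = (8*(-161) - 91*√2/2)*(-39386 - 32991) = (-1288 - 91*√2/2)*(-72377) = 93221576 + 6586307*√2/2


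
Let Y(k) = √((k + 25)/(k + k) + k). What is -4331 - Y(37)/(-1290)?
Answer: -4331 + √518/4773 ≈ -4331.0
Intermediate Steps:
Y(k) = √(k + (25 + k)/(2*k)) (Y(k) = √((25 + k)/((2*k)) + k) = √((25 + k)*(1/(2*k)) + k) = √((25 + k)/(2*k) + k) = √(k + (25 + k)/(2*k)))
-4331 - Y(37)/(-1290) = -4331 - √(2 + 4*37 + 50/37)/2/(-1290) = -4331 - √(2 + 148 + 50*(1/37))/2*(-1)/1290 = -4331 - √(2 + 148 + 50/37)/2*(-1)/1290 = -4331 - √(5600/37)/2*(-1)/1290 = -4331 - (20*√518/37)/2*(-1)/1290 = -4331 - 10*√518/37*(-1)/1290 = -4331 - (-1)*√518/4773 = -4331 + √518/4773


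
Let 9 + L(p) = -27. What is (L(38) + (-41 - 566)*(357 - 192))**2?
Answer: 10038236481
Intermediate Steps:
L(p) = -36 (L(p) = -9 - 27 = -36)
(L(38) + (-41 - 566)*(357 - 192))**2 = (-36 + (-41 - 566)*(357 - 192))**2 = (-36 - 607*165)**2 = (-36 - 100155)**2 = (-100191)**2 = 10038236481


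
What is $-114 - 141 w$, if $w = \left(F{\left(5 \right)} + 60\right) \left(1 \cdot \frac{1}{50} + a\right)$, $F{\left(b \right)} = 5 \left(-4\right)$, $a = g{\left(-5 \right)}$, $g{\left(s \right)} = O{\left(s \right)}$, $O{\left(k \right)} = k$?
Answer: $\frac{139866}{5} \approx 27973.0$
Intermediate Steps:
$g{\left(s \right)} = s$
$a = -5$
$F{\left(b \right)} = -20$
$w = - \frac{996}{5}$ ($w = \left(-20 + 60\right) \left(1 \cdot \frac{1}{50} - 5\right) = 40 \left(1 \cdot \frac{1}{50} - 5\right) = 40 \left(\frac{1}{50} - 5\right) = 40 \left(- \frac{249}{50}\right) = - \frac{996}{5} \approx -199.2$)
$-114 - 141 w = -114 - - \frac{140436}{5} = -114 + \frac{140436}{5} = \frac{139866}{5}$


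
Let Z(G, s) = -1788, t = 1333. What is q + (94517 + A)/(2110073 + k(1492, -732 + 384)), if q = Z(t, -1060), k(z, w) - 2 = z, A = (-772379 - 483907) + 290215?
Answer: -3776353350/2111567 ≈ -1788.4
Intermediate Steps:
A = -966071 (A = -1256286 + 290215 = -966071)
k(z, w) = 2 + z
q = -1788
q + (94517 + A)/(2110073 + k(1492, -732 + 384)) = -1788 + (94517 - 966071)/(2110073 + (2 + 1492)) = -1788 - 871554/(2110073 + 1494) = -1788 - 871554/2111567 = -3776353350/2111567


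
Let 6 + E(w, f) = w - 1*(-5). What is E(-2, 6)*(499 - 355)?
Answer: -432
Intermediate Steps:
E(w, f) = -1 + w (E(w, f) = -6 + (w - 1*(-5)) = -6 + (w + 5) = -6 + (5 + w) = -1 + w)
E(-2, 6)*(499 - 355) = (-1 - 2)*(499 - 355) = -3*144 = -432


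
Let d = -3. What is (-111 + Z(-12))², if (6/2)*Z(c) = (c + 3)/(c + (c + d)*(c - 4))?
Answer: 71182969/5776 ≈ 12324.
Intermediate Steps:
Z(c) = (3 + c)/(3*(c + (-4 + c)*(-3 + c))) (Z(c) = ((c + 3)/(c + (c - 3)*(c - 4)))/3 = ((3 + c)/(c + (-3 + c)*(-4 + c)))/3 = ((3 + c)/(c + (-4 + c)*(-3 + c)))/3 = (3 + c)/(3*(c + (-4 + c)*(-3 + c))))
(-111 + Z(-12))² = (-111 + (3 - 12)/(3*(12 + (-12)² - 6*(-12))))² = (-111 + (⅓)*(-9)/(12 + 144 + 72))² = (-111 + (⅓)*(-9)/228)² = (-111 + (⅓)*(1/228)*(-9))² = (-111 - 1/76)² = (-8437/76)² = 71182969/5776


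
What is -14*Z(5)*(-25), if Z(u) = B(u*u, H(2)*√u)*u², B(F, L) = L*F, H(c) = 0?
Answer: 0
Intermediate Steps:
B(F, L) = F*L
Z(u) = 0 (Z(u) = ((u*u)*(0*√u))*u² = (u²*0)*u² = 0*u² = 0)
-14*Z(5)*(-25) = -14*0*(-25) = 0*(-25) = 0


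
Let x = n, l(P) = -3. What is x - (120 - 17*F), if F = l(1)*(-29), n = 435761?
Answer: 437120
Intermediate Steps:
F = 87 (F = -3*(-29) = 87)
x = 435761
x - (120 - 17*F) = 435761 - (120 - 17*87) = 435761 - (120 - 1479) = 435761 - 1*(-1359) = 435761 + 1359 = 437120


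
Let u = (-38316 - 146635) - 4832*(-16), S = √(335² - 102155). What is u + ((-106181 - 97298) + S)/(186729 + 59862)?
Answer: -26543012128/246591 + √10070/246591 ≈ -1.0764e+5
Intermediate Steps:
S = √10070 (S = √(112225 - 102155) = √10070 ≈ 100.35)
u = -107639 (u = -184951 + 77312 = -107639)
u + ((-106181 - 97298) + S)/(186729 + 59862) = -107639 + ((-106181 - 97298) + √10070)/(186729 + 59862) = -107639 + (-203479 + √10070)/246591 = -107639 + (-203479 + √10070)*(1/246591) = -107639 + (-203479/246591 + √10070/246591) = -26543012128/246591 + √10070/246591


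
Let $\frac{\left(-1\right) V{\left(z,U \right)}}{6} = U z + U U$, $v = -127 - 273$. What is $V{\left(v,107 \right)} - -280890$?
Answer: $468996$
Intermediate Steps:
$v = -400$
$V{\left(z,U \right)} = - 6 U^{2} - 6 U z$ ($V{\left(z,U \right)} = - 6 \left(U z + U U\right) = - 6 \left(U z + U^{2}\right) = - 6 \left(U^{2} + U z\right) = - 6 U^{2} - 6 U z$)
$V{\left(v,107 \right)} - -280890 = \left(-6\right) 107 \left(107 - 400\right) - -280890 = \left(-6\right) 107 \left(-293\right) + 280890 = 188106 + 280890 = 468996$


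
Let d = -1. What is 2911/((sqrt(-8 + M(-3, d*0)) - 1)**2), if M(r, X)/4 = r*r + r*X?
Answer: 2911/(1 - 2*sqrt(7))**2 ≈ 158.06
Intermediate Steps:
M(r, X) = 4*r**2 + 4*X*r (M(r, X) = 4*(r*r + r*X) = 4*(r**2 + X*r) = 4*r**2 + 4*X*r)
2911/((sqrt(-8 + M(-3, d*0)) - 1)**2) = 2911/((sqrt(-8 + 4*(-3)*(-1*0 - 3)) - 1)**2) = 2911/((sqrt(-8 + 4*(-3)*(0 - 3)) - 1)**2) = 2911/((sqrt(-8 + 4*(-3)*(-3)) - 1)**2) = 2911/((sqrt(-8 + 36) - 1)**2) = 2911/((sqrt(28) - 1)**2) = 2911/((2*sqrt(7) - 1)**2) = 2911/((-1 + 2*sqrt(7))**2) = 2911/(-1 + 2*sqrt(7))**2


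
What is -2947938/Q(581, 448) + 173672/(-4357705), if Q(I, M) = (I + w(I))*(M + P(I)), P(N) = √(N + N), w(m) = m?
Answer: -9856099200616/1718386885765 + 10027*√1162/788666 ≈ -5.3023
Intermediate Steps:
P(N) = √2*√N (P(N) = √(2*N) = √2*√N)
Q(I, M) = 2*I*(M + √2*√I) (Q(I, M) = (I + I)*(M + √2*√I) = (2*I)*(M + √2*√I) = 2*I*(M + √2*√I))
-2947938/Q(581, 448) + 173672/(-4357705) = -2947938/(2*581*448 + 2*√2*581^(3/2)) + 173672/(-4357705) = -2947938/(520576 + 2*√2*(581*√581)) + 173672*(-1/4357705) = -2947938/(520576 + 1162*√1162) - 173672/4357705 = -173672/4357705 - 2947938/(520576 + 1162*√1162)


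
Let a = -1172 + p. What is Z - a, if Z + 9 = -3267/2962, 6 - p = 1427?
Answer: 7650541/2962 ≈ 2582.9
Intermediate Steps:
p = -1421 (p = 6 - 1*1427 = 6 - 1427 = -1421)
Z = -29925/2962 (Z = -9 - 3267/2962 = -29925/2962 ≈ -10.103)
a = -2593 (a = -1172 - 1421 = -2593)
Z - a = -29925/2962 - 1*(-2593) = -29925/2962 + 2593 = 7650541/2962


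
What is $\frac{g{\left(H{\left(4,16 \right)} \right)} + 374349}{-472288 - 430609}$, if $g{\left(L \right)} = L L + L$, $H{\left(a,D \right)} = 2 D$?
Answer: $- \frac{375405}{902897} \approx -0.41578$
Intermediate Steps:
$g{\left(L \right)} = L + L^{2}$ ($g{\left(L \right)} = L^{2} + L = L + L^{2}$)
$\frac{g{\left(H{\left(4,16 \right)} \right)} + 374349}{-472288 - 430609} = \frac{2 \cdot 16 \left(1 + 2 \cdot 16\right) + 374349}{-472288 - 430609} = \frac{32 \left(1 + 32\right) + 374349}{-902897} = \left(32 \cdot 33 + 374349\right) \left(- \frac{1}{902897}\right) = \left(1056 + 374349\right) \left(- \frac{1}{902897}\right) = 375405 \left(- \frac{1}{902897}\right) = - \frac{375405}{902897}$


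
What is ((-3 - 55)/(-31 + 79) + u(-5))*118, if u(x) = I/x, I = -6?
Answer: -59/60 ≈ -0.98333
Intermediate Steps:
u(x) = -6/x
((-3 - 55)/(-31 + 79) + u(-5))*118 = ((-3 - 55)/(-31 + 79) - 6/(-5))*118 = (-58/48 - 6*(-⅕))*118 = (-58*1/48 + 6/5)*118 = (-29/24 + 6/5)*118 = -1/120*118 = -59/60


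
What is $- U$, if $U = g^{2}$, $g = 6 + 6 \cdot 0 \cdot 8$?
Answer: $-36$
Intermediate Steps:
$g = 6$ ($g = 6 + 0 \cdot 8 = 6 + 0 = 6$)
$U = 36$ ($U = 6^{2} = 36$)
$- U = \left(-1\right) 36 = -36$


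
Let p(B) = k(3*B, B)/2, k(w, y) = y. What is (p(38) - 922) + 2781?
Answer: 1878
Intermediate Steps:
p(B) = B/2
(p(38) - 922) + 2781 = ((½)*38 - 922) + 2781 = (19 - 922) + 2781 = -903 + 2781 = 1878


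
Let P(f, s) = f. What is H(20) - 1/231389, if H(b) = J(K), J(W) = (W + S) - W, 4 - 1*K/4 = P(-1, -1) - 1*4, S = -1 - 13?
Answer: -3239447/231389 ≈ -14.000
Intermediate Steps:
S = -14
K = 36 (K = 16 - 4*(-1 - 1*4) = 16 - 4*(-1 - 4) = 16 - 4*(-5) = 16 + 20 = 36)
J(W) = -14 (J(W) = (W - 14) - W = (-14 + W) - W = -14)
H(b) = -14
H(20) - 1/231389 = -14 - 1/231389 = -3239447/231389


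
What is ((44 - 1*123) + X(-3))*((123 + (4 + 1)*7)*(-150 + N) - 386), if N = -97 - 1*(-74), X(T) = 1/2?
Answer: 2176020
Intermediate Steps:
X(T) = ½
N = -23 (N = -97 + 74 = -23)
((44 - 1*123) + X(-3))*((123 + (4 + 1)*7)*(-150 + N) - 386) = ((44 - 1*123) + ½)*((123 + (4 + 1)*7)*(-150 - 23) - 386) = ((44 - 123) + ½)*((123 + 5*7)*(-173) - 386) = (-79 + ½)*((123 + 35)*(-173) - 386) = -157*(158*(-173) - 386)/2 = -157*(-27334 - 386)/2 = -157/2*(-27720) = 2176020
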